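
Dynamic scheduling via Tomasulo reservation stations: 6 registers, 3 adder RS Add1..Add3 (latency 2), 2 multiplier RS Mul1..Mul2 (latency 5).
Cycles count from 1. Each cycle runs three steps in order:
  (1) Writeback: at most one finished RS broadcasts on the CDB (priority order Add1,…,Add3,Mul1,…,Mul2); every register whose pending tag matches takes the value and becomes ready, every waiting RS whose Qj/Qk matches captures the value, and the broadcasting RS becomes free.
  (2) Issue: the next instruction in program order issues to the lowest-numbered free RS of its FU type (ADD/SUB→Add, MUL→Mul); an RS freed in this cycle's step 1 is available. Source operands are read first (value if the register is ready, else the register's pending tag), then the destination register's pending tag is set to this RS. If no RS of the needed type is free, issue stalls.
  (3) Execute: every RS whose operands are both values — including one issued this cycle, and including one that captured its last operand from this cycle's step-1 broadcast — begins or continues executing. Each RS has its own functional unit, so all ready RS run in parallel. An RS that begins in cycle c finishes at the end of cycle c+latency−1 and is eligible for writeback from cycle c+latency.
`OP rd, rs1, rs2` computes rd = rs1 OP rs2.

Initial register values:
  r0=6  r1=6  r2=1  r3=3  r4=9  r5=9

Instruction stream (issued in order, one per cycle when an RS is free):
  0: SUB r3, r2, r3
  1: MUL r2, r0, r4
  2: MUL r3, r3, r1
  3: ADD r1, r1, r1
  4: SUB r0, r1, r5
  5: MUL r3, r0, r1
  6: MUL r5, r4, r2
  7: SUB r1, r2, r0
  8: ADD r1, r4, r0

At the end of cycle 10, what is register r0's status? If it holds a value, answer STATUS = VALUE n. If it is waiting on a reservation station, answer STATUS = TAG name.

STATUS = VALUE 3

  c1: issue SUB r3<-Add1  regs: r0:6,r1:6,r2:1,r3:Add1,r4:9,r5:9
  c2: issue MUL r2<-Mul1  regs: r0:6,r1:6,r2:Mul1,r3:Add1,r4:9,r5:9
  c3: CDB Add1=-2; issue MUL r3<-Mul2  regs: r0:6,r1:6,r2:Mul1,r3:Mul2,r4:9,r5:9
  c4: issue ADD r1<-Add1  regs: r0:6,r1:Add1,r2:Mul1,r3:Mul2,r4:9,r5:9
  c5: issue SUB r0<-Add2  regs: r0:Add2,r1:Add1,r2:Mul1,r3:Mul2,r4:9,r5:9
  c6: CDB Add1=12; stall  regs: r0:Add2,r1:12,r2:Mul1,r3:Mul2,r4:9,r5:9
  c7: CDB Mul1=54; issue MUL r3<-Mul1  regs: r0:Add2,r1:12,r2:54,r3:Mul1,r4:9,r5:9
  c8: CDB Add2=3; stall  regs: r0:3,r1:12,r2:54,r3:Mul1,r4:9,r5:9
  c9: CDB Mul2=-12; issue MUL r5<-Mul2  regs: r0:3,r1:12,r2:54,r3:Mul1,r4:9,r5:Mul2
  c10: issue SUB r1<-Add1  regs: r0:3,r1:Add1,r2:54,r3:Mul1,r4:9,r5:Mul2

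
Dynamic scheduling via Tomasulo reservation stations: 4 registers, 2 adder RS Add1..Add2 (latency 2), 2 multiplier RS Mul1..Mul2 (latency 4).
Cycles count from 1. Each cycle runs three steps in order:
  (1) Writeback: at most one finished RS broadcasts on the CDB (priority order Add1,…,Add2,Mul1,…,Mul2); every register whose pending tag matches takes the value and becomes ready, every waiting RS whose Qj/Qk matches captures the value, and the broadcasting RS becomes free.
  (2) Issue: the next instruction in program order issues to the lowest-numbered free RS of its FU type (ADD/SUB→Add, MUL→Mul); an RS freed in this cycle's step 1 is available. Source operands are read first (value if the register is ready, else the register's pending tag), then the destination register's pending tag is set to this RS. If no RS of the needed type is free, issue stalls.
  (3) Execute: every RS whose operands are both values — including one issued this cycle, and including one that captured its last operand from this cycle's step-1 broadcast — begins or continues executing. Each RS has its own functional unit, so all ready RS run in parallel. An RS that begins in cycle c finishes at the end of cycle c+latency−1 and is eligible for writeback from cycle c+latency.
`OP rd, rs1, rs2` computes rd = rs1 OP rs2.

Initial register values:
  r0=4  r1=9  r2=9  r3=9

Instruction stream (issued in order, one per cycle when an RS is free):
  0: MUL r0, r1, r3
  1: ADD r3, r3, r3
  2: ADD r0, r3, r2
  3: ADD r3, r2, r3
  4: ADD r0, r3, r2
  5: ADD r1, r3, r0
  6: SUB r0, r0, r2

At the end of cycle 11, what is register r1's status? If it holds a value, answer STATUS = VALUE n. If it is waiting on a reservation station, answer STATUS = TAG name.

STATUS = VALUE 63

c1: issue MUL r0<-Mul1 | r0:Mul1,r1:9,r2:9,r3:9
c2: issue ADD r3<-Add1 | r0:Mul1,r1:9,r2:9,r3:Add1
c3: issue ADD r0<-Add2 | r0:Add2,r1:9,r2:9,r3:Add1
c4: CDB Add1=18; issue ADD r3<-Add1 | r0:Add2,r1:9,r2:9,r3:Add1
c5: CDB Mul1=81; stall | r0:Add2,r1:9,r2:9,r3:Add1
c6: CDB Add1=27; issue ADD r0<-Add1 | r0:Add1,r1:9,r2:9,r3:27
c7: CDB Add2=27; issue ADD r1<-Add2 | r0:Add1,r1:Add2,r2:9,r3:27
c8: CDB Add1=36; issue SUB r0<-Add1 | r0:Add1,r1:Add2,r2:9,r3:27
c9: - | r0:Add1,r1:Add2,r2:9,r3:27
c10: CDB Add1=27 | r0:27,r1:Add2,r2:9,r3:27
c11: CDB Add2=63 | r0:27,r1:63,r2:9,r3:27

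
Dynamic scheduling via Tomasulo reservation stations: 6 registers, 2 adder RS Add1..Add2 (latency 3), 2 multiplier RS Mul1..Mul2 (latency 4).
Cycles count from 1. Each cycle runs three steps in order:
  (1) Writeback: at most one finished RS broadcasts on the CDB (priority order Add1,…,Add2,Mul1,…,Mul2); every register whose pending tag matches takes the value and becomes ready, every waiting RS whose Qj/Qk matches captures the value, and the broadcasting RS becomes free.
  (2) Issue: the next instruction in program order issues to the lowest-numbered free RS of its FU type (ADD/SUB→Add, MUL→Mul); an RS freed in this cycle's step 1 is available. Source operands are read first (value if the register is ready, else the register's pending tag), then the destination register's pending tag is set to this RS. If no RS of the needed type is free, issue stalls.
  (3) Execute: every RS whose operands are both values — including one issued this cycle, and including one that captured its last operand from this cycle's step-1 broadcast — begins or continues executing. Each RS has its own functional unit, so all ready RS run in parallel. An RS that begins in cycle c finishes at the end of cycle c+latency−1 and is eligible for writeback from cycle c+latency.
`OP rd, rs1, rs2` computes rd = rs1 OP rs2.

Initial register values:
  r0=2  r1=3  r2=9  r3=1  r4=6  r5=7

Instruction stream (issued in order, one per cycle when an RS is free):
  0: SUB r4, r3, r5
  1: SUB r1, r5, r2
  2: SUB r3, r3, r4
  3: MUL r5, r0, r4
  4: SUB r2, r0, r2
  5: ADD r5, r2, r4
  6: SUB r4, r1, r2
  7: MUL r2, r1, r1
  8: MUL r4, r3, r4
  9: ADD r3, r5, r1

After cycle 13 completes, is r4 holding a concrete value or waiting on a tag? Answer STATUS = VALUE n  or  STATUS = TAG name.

c1: issue SUB r4<-Add1 | r0:2,r1:3,r2:9,r3:1,r4:Add1,r5:7
c2: issue SUB r1<-Add2 | r0:2,r1:Add2,r2:9,r3:1,r4:Add1,r5:7
c3: stall | r0:2,r1:Add2,r2:9,r3:1,r4:Add1,r5:7
c4: CDB Add1=-6; issue SUB r3<-Add1 | r0:2,r1:Add2,r2:9,r3:Add1,r4:-6,r5:7
c5: CDB Add2=-2; issue MUL r5<-Mul1 | r0:2,r1:-2,r2:9,r3:Add1,r4:-6,r5:Mul1
c6: issue SUB r2<-Add2 | r0:2,r1:-2,r2:Add2,r3:Add1,r4:-6,r5:Mul1
c7: CDB Add1=7; issue ADD r5<-Add1 | r0:2,r1:-2,r2:Add2,r3:7,r4:-6,r5:Add1
c8: stall | r0:2,r1:-2,r2:Add2,r3:7,r4:-6,r5:Add1
c9: CDB Add2=-7; issue SUB r4<-Add2 | r0:2,r1:-2,r2:-7,r3:7,r4:Add2,r5:Add1
c10: CDB Mul1=-12; issue MUL r2<-Mul1 | r0:2,r1:-2,r2:Mul1,r3:7,r4:Add2,r5:Add1
c11: issue MUL r4<-Mul2 | r0:2,r1:-2,r2:Mul1,r3:7,r4:Mul2,r5:Add1
c12: CDB Add1=-13; issue ADD r3<-Add1 | r0:2,r1:-2,r2:Mul1,r3:Add1,r4:Mul2,r5:-13
c13: CDB Add2=5 | r0:2,r1:-2,r2:Mul1,r3:Add1,r4:Mul2,r5:-13

STATUS = TAG Mul2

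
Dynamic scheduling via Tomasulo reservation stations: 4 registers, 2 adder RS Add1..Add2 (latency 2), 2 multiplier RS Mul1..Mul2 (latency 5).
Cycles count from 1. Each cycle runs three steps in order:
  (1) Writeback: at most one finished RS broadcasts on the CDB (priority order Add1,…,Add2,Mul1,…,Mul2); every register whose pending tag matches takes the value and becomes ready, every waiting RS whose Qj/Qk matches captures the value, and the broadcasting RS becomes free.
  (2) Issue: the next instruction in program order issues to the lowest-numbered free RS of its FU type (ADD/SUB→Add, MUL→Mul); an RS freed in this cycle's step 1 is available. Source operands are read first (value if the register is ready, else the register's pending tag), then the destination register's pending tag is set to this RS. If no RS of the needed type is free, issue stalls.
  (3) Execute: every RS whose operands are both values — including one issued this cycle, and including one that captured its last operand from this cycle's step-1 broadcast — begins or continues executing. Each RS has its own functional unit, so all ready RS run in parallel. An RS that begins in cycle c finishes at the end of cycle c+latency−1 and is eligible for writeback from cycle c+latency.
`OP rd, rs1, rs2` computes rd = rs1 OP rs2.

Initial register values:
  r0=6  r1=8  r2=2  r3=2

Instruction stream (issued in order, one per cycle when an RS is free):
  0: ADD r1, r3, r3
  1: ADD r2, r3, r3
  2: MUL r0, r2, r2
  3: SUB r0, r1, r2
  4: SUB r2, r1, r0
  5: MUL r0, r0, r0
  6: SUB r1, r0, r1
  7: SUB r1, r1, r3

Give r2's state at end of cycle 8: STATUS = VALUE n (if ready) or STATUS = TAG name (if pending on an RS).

c1: issue ADD r1<-Add1 | r0:6,r1:Add1,r2:2,r3:2
c2: issue ADD r2<-Add2 | r0:6,r1:Add1,r2:Add2,r3:2
c3: CDB Add1=4; issue MUL r0<-Mul1 | r0:Mul1,r1:4,r2:Add2,r3:2
c4: CDB Add2=4; issue SUB r0<-Add1 | r0:Add1,r1:4,r2:4,r3:2
c5: issue SUB r2<-Add2 | r0:Add1,r1:4,r2:Add2,r3:2
c6: CDB Add1=0; issue MUL r0<-Mul2 | r0:Mul2,r1:4,r2:Add2,r3:2
c7: issue SUB r1<-Add1 | r0:Mul2,r1:Add1,r2:Add2,r3:2
c8: CDB Add2=4; issue SUB r1<-Add2 | r0:Mul2,r1:Add2,r2:4,r3:2

STATUS = VALUE 4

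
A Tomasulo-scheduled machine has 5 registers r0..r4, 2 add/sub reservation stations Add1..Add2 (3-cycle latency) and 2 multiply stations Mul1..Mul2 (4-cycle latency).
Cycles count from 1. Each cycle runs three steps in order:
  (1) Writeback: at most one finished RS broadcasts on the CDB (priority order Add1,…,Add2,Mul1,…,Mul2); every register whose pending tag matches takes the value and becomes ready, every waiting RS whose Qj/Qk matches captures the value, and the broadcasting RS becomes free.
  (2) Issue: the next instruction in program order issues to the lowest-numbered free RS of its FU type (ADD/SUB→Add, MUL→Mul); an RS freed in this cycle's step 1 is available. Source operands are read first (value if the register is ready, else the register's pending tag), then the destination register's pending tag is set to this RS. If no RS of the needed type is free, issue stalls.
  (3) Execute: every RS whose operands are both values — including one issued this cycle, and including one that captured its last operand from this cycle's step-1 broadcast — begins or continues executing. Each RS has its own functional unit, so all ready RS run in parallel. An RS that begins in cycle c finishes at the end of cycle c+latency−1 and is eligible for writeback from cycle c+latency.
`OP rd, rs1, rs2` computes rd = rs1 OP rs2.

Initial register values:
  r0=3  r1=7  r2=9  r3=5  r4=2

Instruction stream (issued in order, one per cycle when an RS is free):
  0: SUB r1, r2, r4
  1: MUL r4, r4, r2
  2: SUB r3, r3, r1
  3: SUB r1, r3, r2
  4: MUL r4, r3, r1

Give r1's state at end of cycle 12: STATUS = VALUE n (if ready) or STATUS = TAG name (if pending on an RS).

STATUS = VALUE -11

cycle 1: issue SUB r1<-Add1 // r0:3,r1:Add1,r2:9,r3:5,r4:2
cycle 2: issue MUL r4<-Mul1 // r0:3,r1:Add1,r2:9,r3:5,r4:Mul1
cycle 3: issue SUB r3<-Add2 // r0:3,r1:Add1,r2:9,r3:Add2,r4:Mul1
cycle 4: CDB Add1=7; issue SUB r1<-Add1 // r0:3,r1:Add1,r2:9,r3:Add2,r4:Mul1
cycle 5: issue MUL r4<-Mul2 // r0:3,r1:Add1,r2:9,r3:Add2,r4:Mul2
cycle 6: CDB Mul1=18 // r0:3,r1:Add1,r2:9,r3:Add2,r4:Mul2
cycle 7: CDB Add2=-2 // r0:3,r1:Add1,r2:9,r3:-2,r4:Mul2
cycle 8: - // r0:3,r1:Add1,r2:9,r3:-2,r4:Mul2
cycle 9: - // r0:3,r1:Add1,r2:9,r3:-2,r4:Mul2
cycle 10: CDB Add1=-11 // r0:3,r1:-11,r2:9,r3:-2,r4:Mul2
cycle 11: - // r0:3,r1:-11,r2:9,r3:-2,r4:Mul2
cycle 12: - // r0:3,r1:-11,r2:9,r3:-2,r4:Mul2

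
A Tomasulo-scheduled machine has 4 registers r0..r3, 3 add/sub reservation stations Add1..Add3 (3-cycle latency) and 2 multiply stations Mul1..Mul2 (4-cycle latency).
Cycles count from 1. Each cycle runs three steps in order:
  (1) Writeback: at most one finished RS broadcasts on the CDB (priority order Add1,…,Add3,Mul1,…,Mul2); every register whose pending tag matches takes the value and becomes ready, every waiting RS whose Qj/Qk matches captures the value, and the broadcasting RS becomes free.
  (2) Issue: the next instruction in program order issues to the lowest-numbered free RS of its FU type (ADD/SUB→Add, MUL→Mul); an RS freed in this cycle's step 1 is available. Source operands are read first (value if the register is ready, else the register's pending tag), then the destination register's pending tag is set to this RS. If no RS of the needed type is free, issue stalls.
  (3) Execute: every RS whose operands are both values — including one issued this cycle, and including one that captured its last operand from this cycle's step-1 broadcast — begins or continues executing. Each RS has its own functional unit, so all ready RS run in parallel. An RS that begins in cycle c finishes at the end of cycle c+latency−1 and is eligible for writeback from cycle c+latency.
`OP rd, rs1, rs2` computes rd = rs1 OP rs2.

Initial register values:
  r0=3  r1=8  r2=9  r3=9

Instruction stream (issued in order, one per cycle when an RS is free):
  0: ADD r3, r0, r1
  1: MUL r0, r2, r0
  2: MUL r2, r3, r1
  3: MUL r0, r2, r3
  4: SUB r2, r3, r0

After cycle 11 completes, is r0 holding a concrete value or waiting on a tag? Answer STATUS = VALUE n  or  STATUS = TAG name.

STATUS = TAG Mul1

  c1: issue ADD r3<-Add1  regs: r0:3,r1:8,r2:9,r3:Add1
  c2: issue MUL r0<-Mul1  regs: r0:Mul1,r1:8,r2:9,r3:Add1
  c3: issue MUL r2<-Mul2  regs: r0:Mul1,r1:8,r2:Mul2,r3:Add1
  c4: CDB Add1=11; stall  regs: r0:Mul1,r1:8,r2:Mul2,r3:11
  c5: stall  regs: r0:Mul1,r1:8,r2:Mul2,r3:11
  c6: CDB Mul1=27; issue MUL r0<-Mul1  regs: r0:Mul1,r1:8,r2:Mul2,r3:11
  c7: issue SUB r2<-Add1  regs: r0:Mul1,r1:8,r2:Add1,r3:11
  c8: CDB Mul2=88  regs: r0:Mul1,r1:8,r2:Add1,r3:11
  c9: -  regs: r0:Mul1,r1:8,r2:Add1,r3:11
  c10: -  regs: r0:Mul1,r1:8,r2:Add1,r3:11
  c11: -  regs: r0:Mul1,r1:8,r2:Add1,r3:11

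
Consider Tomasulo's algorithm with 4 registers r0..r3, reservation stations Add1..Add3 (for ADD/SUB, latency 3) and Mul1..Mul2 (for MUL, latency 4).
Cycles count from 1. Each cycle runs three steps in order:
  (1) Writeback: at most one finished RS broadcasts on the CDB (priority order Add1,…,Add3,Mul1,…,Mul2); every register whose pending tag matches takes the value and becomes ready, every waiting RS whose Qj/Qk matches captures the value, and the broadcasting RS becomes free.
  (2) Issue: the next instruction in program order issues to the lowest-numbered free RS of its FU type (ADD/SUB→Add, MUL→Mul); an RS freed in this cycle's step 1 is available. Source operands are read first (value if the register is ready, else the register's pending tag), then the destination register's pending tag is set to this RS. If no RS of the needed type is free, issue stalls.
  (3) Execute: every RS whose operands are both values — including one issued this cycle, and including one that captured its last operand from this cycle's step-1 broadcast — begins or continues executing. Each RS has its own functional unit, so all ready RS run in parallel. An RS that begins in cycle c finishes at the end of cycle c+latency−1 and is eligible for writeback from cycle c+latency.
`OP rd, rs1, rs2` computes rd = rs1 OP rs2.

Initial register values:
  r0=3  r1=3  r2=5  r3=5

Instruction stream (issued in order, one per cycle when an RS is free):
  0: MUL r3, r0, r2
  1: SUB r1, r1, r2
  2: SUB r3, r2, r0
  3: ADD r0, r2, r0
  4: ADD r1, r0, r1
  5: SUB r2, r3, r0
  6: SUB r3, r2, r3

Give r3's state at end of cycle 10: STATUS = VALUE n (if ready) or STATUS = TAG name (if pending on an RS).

cycle 1: issue MUL r3<-Mul1 // r0:3,r1:3,r2:5,r3:Mul1
cycle 2: issue SUB r1<-Add1 // r0:3,r1:Add1,r2:5,r3:Mul1
cycle 3: issue SUB r3<-Add2 // r0:3,r1:Add1,r2:5,r3:Add2
cycle 4: issue ADD r0<-Add3 // r0:Add3,r1:Add1,r2:5,r3:Add2
cycle 5: CDB Add1=-2; issue ADD r1<-Add1 // r0:Add3,r1:Add1,r2:5,r3:Add2
cycle 6: CDB Add2=2; issue SUB r2<-Add2 // r0:Add3,r1:Add1,r2:Add2,r3:2
cycle 7: CDB Add3=8; issue SUB r3<-Add3 // r0:8,r1:Add1,r2:Add2,r3:Add3
cycle 8: CDB Mul1=15 // r0:8,r1:Add1,r2:Add2,r3:Add3
cycle 9: - // r0:8,r1:Add1,r2:Add2,r3:Add3
cycle 10: CDB Add1=6 // r0:8,r1:6,r2:Add2,r3:Add3

STATUS = TAG Add3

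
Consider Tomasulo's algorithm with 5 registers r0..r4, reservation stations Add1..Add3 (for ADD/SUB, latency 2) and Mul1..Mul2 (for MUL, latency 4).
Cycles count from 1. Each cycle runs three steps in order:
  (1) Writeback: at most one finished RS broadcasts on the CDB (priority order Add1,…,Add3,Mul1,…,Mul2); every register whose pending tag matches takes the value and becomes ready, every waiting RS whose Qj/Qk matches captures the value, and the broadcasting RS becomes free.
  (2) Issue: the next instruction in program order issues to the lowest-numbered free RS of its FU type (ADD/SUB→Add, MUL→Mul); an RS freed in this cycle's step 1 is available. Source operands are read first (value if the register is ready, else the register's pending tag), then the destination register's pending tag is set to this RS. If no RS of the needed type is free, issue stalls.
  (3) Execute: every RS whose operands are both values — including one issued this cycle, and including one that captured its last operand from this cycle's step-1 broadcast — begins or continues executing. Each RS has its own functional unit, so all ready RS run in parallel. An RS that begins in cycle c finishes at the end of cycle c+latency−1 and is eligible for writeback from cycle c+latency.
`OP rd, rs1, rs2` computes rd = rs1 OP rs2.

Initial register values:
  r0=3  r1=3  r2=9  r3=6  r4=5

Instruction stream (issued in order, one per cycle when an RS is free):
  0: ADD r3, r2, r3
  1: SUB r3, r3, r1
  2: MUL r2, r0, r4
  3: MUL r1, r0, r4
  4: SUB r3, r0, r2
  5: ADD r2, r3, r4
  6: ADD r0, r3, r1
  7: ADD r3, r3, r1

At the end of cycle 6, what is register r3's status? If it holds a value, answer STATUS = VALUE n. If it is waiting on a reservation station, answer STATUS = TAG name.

STATUS = TAG Add1

  c1: issue ADD r3<-Add1  regs: r0:3,r1:3,r2:9,r3:Add1,r4:5
  c2: issue SUB r3<-Add2  regs: r0:3,r1:3,r2:9,r3:Add2,r4:5
  c3: CDB Add1=15; issue MUL r2<-Mul1  regs: r0:3,r1:3,r2:Mul1,r3:Add2,r4:5
  c4: issue MUL r1<-Mul2  regs: r0:3,r1:Mul2,r2:Mul1,r3:Add2,r4:5
  c5: CDB Add2=12; issue SUB r3<-Add1  regs: r0:3,r1:Mul2,r2:Mul1,r3:Add1,r4:5
  c6: issue ADD r2<-Add2  regs: r0:3,r1:Mul2,r2:Add2,r3:Add1,r4:5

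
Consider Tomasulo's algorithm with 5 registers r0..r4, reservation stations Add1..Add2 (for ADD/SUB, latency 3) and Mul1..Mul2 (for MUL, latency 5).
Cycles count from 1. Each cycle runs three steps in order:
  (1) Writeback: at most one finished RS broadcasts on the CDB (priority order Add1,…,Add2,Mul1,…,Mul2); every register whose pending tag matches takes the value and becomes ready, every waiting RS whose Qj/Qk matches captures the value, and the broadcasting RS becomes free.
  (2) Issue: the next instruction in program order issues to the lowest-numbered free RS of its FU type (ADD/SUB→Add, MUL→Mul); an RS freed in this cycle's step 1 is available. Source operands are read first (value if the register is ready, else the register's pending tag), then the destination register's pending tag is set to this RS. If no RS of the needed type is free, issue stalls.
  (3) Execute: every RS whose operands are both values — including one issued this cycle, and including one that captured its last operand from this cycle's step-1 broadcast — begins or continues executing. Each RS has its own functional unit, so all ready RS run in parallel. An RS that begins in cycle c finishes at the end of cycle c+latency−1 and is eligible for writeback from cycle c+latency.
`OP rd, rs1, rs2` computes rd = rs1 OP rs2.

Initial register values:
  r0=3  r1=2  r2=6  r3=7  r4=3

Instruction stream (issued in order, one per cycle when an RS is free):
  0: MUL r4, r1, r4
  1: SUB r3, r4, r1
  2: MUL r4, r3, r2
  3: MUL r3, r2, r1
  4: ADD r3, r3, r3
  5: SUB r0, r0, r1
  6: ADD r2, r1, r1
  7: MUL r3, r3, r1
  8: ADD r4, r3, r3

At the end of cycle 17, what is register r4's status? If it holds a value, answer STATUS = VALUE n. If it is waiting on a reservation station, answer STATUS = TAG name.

STATUS = TAG Add2

cycle 1: issue MUL r4<-Mul1 // r0:3,r1:2,r2:6,r3:7,r4:Mul1
cycle 2: issue SUB r3<-Add1 // r0:3,r1:2,r2:6,r3:Add1,r4:Mul1
cycle 3: issue MUL r4<-Mul2 // r0:3,r1:2,r2:6,r3:Add1,r4:Mul2
cycle 4: stall // r0:3,r1:2,r2:6,r3:Add1,r4:Mul2
cycle 5: stall // r0:3,r1:2,r2:6,r3:Add1,r4:Mul2
cycle 6: CDB Mul1=6; issue MUL r3<-Mul1 // r0:3,r1:2,r2:6,r3:Mul1,r4:Mul2
cycle 7: issue ADD r3<-Add2 // r0:3,r1:2,r2:6,r3:Add2,r4:Mul2
cycle 8: stall // r0:3,r1:2,r2:6,r3:Add2,r4:Mul2
cycle 9: CDB Add1=4; issue SUB r0<-Add1 // r0:Add1,r1:2,r2:6,r3:Add2,r4:Mul2
cycle 10: stall // r0:Add1,r1:2,r2:6,r3:Add2,r4:Mul2
cycle 11: CDB Mul1=12; stall // r0:Add1,r1:2,r2:6,r3:Add2,r4:Mul2
cycle 12: CDB Add1=1; issue ADD r2<-Add1 // r0:1,r1:2,r2:Add1,r3:Add2,r4:Mul2
cycle 13: issue MUL r3<-Mul1 // r0:1,r1:2,r2:Add1,r3:Mul1,r4:Mul2
cycle 14: CDB Add2=24; issue ADD r4<-Add2 // r0:1,r1:2,r2:Add1,r3:Mul1,r4:Add2
cycle 15: CDB Add1=4 // r0:1,r1:2,r2:4,r3:Mul1,r4:Add2
cycle 16: CDB Mul2=24 // r0:1,r1:2,r2:4,r3:Mul1,r4:Add2
cycle 17: - // r0:1,r1:2,r2:4,r3:Mul1,r4:Add2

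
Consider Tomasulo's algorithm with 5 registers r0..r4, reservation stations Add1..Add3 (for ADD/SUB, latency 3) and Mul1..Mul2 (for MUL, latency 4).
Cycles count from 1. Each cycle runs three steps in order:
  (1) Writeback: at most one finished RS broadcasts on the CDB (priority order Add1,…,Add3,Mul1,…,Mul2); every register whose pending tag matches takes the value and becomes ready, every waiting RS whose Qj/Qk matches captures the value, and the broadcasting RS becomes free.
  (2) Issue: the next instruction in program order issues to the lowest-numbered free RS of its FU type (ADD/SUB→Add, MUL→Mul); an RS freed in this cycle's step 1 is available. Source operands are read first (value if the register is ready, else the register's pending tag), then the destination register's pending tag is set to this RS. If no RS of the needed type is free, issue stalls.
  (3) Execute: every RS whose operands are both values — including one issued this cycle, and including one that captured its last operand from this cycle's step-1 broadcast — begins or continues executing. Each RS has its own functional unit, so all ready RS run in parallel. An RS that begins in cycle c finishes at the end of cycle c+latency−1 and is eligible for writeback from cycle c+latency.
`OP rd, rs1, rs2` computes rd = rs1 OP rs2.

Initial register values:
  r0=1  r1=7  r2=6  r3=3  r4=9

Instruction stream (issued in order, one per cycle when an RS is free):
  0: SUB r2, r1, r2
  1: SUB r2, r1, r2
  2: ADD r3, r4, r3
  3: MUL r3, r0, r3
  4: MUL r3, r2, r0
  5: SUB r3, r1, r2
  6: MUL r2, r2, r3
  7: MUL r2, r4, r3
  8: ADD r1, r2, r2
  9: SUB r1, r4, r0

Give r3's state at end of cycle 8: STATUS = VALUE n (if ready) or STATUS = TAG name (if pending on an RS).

c1: issue SUB r2<-Add1 | r0:1,r1:7,r2:Add1,r3:3,r4:9
c2: issue SUB r2<-Add2 | r0:1,r1:7,r2:Add2,r3:3,r4:9
c3: issue ADD r3<-Add3 | r0:1,r1:7,r2:Add2,r3:Add3,r4:9
c4: CDB Add1=1; issue MUL r3<-Mul1 | r0:1,r1:7,r2:Add2,r3:Mul1,r4:9
c5: issue MUL r3<-Mul2 | r0:1,r1:7,r2:Add2,r3:Mul2,r4:9
c6: CDB Add3=12; issue SUB r3<-Add1 | r0:1,r1:7,r2:Add2,r3:Add1,r4:9
c7: CDB Add2=6; stall | r0:1,r1:7,r2:6,r3:Add1,r4:9
c8: stall | r0:1,r1:7,r2:6,r3:Add1,r4:9

STATUS = TAG Add1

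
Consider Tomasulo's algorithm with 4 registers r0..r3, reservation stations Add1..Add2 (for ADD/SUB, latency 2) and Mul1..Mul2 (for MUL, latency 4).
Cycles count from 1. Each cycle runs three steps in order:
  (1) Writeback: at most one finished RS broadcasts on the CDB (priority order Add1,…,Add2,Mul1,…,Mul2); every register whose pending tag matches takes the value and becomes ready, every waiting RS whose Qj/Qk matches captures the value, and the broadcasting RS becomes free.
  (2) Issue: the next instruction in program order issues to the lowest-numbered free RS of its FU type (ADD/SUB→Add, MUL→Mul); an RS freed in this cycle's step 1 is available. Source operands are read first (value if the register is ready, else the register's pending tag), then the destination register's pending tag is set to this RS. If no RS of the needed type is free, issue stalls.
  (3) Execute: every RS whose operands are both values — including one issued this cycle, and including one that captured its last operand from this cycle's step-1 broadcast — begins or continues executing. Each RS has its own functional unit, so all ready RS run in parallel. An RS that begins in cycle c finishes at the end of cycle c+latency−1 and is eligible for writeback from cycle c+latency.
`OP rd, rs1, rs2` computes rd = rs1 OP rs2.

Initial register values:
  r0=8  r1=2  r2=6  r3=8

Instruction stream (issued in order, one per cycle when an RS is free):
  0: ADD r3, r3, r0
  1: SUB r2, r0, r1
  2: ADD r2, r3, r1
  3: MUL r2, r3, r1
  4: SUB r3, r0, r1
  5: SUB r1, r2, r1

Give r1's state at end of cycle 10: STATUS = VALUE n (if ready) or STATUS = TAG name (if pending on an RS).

cycle 1: issue ADD r3<-Add1 // r0:8,r1:2,r2:6,r3:Add1
cycle 2: issue SUB r2<-Add2 // r0:8,r1:2,r2:Add2,r3:Add1
cycle 3: CDB Add1=16; issue ADD r2<-Add1 // r0:8,r1:2,r2:Add1,r3:16
cycle 4: CDB Add2=6; issue MUL r2<-Mul1 // r0:8,r1:2,r2:Mul1,r3:16
cycle 5: CDB Add1=18; issue SUB r3<-Add1 // r0:8,r1:2,r2:Mul1,r3:Add1
cycle 6: issue SUB r1<-Add2 // r0:8,r1:Add2,r2:Mul1,r3:Add1
cycle 7: CDB Add1=6 // r0:8,r1:Add2,r2:Mul1,r3:6
cycle 8: CDB Mul1=32 // r0:8,r1:Add2,r2:32,r3:6
cycle 9: - // r0:8,r1:Add2,r2:32,r3:6
cycle 10: CDB Add2=30 // r0:8,r1:30,r2:32,r3:6

STATUS = VALUE 30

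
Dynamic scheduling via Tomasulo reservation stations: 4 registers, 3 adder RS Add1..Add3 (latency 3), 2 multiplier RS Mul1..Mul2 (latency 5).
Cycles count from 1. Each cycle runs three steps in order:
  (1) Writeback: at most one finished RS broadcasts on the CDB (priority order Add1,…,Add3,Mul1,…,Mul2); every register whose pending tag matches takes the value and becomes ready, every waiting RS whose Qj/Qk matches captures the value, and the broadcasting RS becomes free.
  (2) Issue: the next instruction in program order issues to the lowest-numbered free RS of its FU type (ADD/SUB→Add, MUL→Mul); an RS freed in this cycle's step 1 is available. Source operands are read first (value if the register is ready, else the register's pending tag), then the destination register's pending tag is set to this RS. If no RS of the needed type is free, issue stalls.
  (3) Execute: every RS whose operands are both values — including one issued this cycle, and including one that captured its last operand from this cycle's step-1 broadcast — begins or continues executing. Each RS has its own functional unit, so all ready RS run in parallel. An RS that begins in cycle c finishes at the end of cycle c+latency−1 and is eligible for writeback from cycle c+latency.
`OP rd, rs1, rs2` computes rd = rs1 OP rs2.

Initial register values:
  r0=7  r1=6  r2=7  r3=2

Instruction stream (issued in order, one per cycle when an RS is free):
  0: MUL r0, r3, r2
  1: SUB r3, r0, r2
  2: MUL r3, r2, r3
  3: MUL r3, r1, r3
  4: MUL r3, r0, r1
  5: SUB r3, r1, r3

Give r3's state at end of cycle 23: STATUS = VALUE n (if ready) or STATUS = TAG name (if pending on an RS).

STATUS = VALUE -78

c1: issue MUL r0<-Mul1 | r0:Mul1,r1:6,r2:7,r3:2
c2: issue SUB r3<-Add1 | r0:Mul1,r1:6,r2:7,r3:Add1
c3: issue MUL r3<-Mul2 | r0:Mul1,r1:6,r2:7,r3:Mul2
c4: stall | r0:Mul1,r1:6,r2:7,r3:Mul2
c5: stall | r0:Mul1,r1:6,r2:7,r3:Mul2
c6: CDB Mul1=14; issue MUL r3<-Mul1 | r0:14,r1:6,r2:7,r3:Mul1
c7: stall | r0:14,r1:6,r2:7,r3:Mul1
c8: stall | r0:14,r1:6,r2:7,r3:Mul1
c9: CDB Add1=7; stall | r0:14,r1:6,r2:7,r3:Mul1
c10: stall | r0:14,r1:6,r2:7,r3:Mul1
c11: stall | r0:14,r1:6,r2:7,r3:Mul1
c12: stall | r0:14,r1:6,r2:7,r3:Mul1
c13: stall | r0:14,r1:6,r2:7,r3:Mul1
c14: CDB Mul2=49; issue MUL r3<-Mul2 | r0:14,r1:6,r2:7,r3:Mul2
c15: issue SUB r3<-Add1 | r0:14,r1:6,r2:7,r3:Add1
c16: - | r0:14,r1:6,r2:7,r3:Add1
c17: - | r0:14,r1:6,r2:7,r3:Add1
c18: - | r0:14,r1:6,r2:7,r3:Add1
c19: CDB Mul1=294 | r0:14,r1:6,r2:7,r3:Add1
c20: CDB Mul2=84 | r0:14,r1:6,r2:7,r3:Add1
c21: - | r0:14,r1:6,r2:7,r3:Add1
c22: - | r0:14,r1:6,r2:7,r3:Add1
c23: CDB Add1=-78 | r0:14,r1:6,r2:7,r3:-78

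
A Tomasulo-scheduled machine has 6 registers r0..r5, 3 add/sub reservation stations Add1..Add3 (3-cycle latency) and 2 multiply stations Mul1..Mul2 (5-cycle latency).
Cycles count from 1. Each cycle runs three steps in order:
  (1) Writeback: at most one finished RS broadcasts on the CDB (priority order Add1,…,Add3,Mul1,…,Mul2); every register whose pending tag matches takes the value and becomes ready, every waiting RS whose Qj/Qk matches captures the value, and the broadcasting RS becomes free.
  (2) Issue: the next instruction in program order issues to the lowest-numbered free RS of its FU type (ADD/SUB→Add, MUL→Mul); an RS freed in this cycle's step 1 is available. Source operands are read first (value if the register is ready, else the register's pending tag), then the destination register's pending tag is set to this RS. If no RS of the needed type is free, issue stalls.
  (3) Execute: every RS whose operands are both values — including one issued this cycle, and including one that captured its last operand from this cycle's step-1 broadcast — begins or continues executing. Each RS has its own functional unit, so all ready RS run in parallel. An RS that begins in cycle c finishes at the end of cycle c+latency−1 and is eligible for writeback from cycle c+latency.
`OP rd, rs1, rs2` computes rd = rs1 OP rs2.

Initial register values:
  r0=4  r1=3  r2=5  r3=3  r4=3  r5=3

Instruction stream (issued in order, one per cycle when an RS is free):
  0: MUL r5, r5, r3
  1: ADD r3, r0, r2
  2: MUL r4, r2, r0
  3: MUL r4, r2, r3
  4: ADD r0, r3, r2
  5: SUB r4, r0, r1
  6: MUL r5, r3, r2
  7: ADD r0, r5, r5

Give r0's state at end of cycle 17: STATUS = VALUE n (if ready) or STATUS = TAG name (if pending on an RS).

STATUS = VALUE 90

  c1: issue MUL r5<-Mul1  regs: r0:4,r1:3,r2:5,r3:3,r4:3,r5:Mul1
  c2: issue ADD r3<-Add1  regs: r0:4,r1:3,r2:5,r3:Add1,r4:3,r5:Mul1
  c3: issue MUL r4<-Mul2  regs: r0:4,r1:3,r2:5,r3:Add1,r4:Mul2,r5:Mul1
  c4: stall  regs: r0:4,r1:3,r2:5,r3:Add1,r4:Mul2,r5:Mul1
  c5: CDB Add1=9; stall  regs: r0:4,r1:3,r2:5,r3:9,r4:Mul2,r5:Mul1
  c6: CDB Mul1=9; issue MUL r4<-Mul1  regs: r0:4,r1:3,r2:5,r3:9,r4:Mul1,r5:9
  c7: issue ADD r0<-Add1  regs: r0:Add1,r1:3,r2:5,r3:9,r4:Mul1,r5:9
  c8: CDB Mul2=20; issue SUB r4<-Add2  regs: r0:Add1,r1:3,r2:5,r3:9,r4:Add2,r5:9
  c9: issue MUL r5<-Mul2  regs: r0:Add1,r1:3,r2:5,r3:9,r4:Add2,r5:Mul2
  c10: CDB Add1=14; issue ADD r0<-Add1  regs: r0:Add1,r1:3,r2:5,r3:9,r4:Add2,r5:Mul2
  c11: CDB Mul1=45  regs: r0:Add1,r1:3,r2:5,r3:9,r4:Add2,r5:Mul2
  c12: -  regs: r0:Add1,r1:3,r2:5,r3:9,r4:Add2,r5:Mul2
  c13: CDB Add2=11  regs: r0:Add1,r1:3,r2:5,r3:9,r4:11,r5:Mul2
  c14: CDB Mul2=45  regs: r0:Add1,r1:3,r2:5,r3:9,r4:11,r5:45
  c15: -  regs: r0:Add1,r1:3,r2:5,r3:9,r4:11,r5:45
  c16: -  regs: r0:Add1,r1:3,r2:5,r3:9,r4:11,r5:45
  c17: CDB Add1=90  regs: r0:90,r1:3,r2:5,r3:9,r4:11,r5:45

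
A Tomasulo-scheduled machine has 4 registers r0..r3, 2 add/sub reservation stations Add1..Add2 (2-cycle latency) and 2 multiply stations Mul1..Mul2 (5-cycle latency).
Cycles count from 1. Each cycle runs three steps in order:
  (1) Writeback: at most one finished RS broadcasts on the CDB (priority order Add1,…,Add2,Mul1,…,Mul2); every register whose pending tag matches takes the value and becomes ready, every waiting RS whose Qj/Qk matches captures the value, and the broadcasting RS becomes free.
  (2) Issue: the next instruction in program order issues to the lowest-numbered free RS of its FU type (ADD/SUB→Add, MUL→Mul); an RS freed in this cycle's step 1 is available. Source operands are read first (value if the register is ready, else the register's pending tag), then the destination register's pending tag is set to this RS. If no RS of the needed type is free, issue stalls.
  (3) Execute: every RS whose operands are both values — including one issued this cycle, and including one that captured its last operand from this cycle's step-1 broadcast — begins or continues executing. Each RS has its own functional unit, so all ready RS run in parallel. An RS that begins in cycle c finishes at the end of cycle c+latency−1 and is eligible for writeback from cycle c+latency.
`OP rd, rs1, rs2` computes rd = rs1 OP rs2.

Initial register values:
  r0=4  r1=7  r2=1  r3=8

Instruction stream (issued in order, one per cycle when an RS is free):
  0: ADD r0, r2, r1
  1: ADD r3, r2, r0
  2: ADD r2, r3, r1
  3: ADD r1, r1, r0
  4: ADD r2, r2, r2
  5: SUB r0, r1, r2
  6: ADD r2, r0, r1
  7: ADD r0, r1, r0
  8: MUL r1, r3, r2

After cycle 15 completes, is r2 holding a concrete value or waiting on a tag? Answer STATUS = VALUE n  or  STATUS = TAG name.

STATUS = VALUE -2

  c1: issue ADD r0<-Add1  regs: r0:Add1,r1:7,r2:1,r3:8
  c2: issue ADD r3<-Add2  regs: r0:Add1,r1:7,r2:1,r3:Add2
  c3: CDB Add1=8; issue ADD r2<-Add1  regs: r0:8,r1:7,r2:Add1,r3:Add2
  c4: stall  regs: r0:8,r1:7,r2:Add1,r3:Add2
  c5: CDB Add2=9; issue ADD r1<-Add2  regs: r0:8,r1:Add2,r2:Add1,r3:9
  c6: stall  regs: r0:8,r1:Add2,r2:Add1,r3:9
  c7: CDB Add1=16; issue ADD r2<-Add1  regs: r0:8,r1:Add2,r2:Add1,r3:9
  c8: CDB Add2=15; issue SUB r0<-Add2  regs: r0:Add2,r1:15,r2:Add1,r3:9
  c9: CDB Add1=32; issue ADD r2<-Add1  regs: r0:Add2,r1:15,r2:Add1,r3:9
  c10: stall  regs: r0:Add2,r1:15,r2:Add1,r3:9
  c11: CDB Add2=-17; issue ADD r0<-Add2  regs: r0:Add2,r1:15,r2:Add1,r3:9
  c12: issue MUL r1<-Mul1  regs: r0:Add2,r1:Mul1,r2:Add1,r3:9
  c13: CDB Add1=-2  regs: r0:Add2,r1:Mul1,r2:-2,r3:9
  c14: CDB Add2=-2  regs: r0:-2,r1:Mul1,r2:-2,r3:9
  c15: -  regs: r0:-2,r1:Mul1,r2:-2,r3:9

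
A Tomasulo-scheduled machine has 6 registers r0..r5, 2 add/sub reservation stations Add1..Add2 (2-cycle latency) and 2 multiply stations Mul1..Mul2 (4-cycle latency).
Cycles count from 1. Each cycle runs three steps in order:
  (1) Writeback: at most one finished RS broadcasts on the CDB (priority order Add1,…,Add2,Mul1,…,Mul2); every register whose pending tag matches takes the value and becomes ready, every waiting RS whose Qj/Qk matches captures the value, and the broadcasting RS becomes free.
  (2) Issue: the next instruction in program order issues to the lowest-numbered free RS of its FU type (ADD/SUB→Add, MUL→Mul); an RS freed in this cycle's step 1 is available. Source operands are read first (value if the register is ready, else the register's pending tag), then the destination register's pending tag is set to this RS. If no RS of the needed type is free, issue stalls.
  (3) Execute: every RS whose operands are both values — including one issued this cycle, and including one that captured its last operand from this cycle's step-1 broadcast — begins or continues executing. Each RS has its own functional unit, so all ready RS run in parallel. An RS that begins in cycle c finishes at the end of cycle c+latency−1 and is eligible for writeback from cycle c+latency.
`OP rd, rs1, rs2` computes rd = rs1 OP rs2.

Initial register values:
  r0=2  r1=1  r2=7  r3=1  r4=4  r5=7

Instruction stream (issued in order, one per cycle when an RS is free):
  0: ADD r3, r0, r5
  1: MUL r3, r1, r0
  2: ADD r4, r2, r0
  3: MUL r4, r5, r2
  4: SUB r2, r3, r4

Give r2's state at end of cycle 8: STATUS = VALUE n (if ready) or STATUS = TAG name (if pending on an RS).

  c1: issue ADD r3<-Add1  regs: r0:2,r1:1,r2:7,r3:Add1,r4:4,r5:7
  c2: issue MUL r3<-Mul1  regs: r0:2,r1:1,r2:7,r3:Mul1,r4:4,r5:7
  c3: CDB Add1=9; issue ADD r4<-Add1  regs: r0:2,r1:1,r2:7,r3:Mul1,r4:Add1,r5:7
  c4: issue MUL r4<-Mul2  regs: r0:2,r1:1,r2:7,r3:Mul1,r4:Mul2,r5:7
  c5: CDB Add1=9; issue SUB r2<-Add1  regs: r0:2,r1:1,r2:Add1,r3:Mul1,r4:Mul2,r5:7
  c6: CDB Mul1=2  regs: r0:2,r1:1,r2:Add1,r3:2,r4:Mul2,r5:7
  c7: -  regs: r0:2,r1:1,r2:Add1,r3:2,r4:Mul2,r5:7
  c8: CDB Mul2=49  regs: r0:2,r1:1,r2:Add1,r3:2,r4:49,r5:7

STATUS = TAG Add1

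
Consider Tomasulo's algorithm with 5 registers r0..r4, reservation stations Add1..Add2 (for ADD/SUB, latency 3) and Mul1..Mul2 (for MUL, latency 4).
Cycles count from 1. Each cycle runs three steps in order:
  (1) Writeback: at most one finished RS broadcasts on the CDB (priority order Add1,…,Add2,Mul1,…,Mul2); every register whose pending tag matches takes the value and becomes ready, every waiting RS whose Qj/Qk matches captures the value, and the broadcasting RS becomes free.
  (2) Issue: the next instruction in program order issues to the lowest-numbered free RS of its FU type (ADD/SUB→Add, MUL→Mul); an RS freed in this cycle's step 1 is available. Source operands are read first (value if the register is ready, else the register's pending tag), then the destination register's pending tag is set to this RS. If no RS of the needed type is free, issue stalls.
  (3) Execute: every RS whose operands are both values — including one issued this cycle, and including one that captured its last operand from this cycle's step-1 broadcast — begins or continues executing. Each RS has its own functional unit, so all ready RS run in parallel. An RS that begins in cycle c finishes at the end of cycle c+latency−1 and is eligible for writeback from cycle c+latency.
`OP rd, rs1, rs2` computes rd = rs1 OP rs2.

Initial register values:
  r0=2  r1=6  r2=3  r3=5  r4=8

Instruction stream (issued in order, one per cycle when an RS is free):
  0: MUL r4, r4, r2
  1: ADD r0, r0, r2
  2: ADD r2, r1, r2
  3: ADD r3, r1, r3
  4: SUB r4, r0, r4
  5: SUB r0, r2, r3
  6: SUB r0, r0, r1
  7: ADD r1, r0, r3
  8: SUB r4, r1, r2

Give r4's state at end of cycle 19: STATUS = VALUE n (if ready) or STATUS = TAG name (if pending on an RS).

STATUS = TAG Add2

cycle 1: issue MUL r4<-Mul1 // r0:2,r1:6,r2:3,r3:5,r4:Mul1
cycle 2: issue ADD r0<-Add1 // r0:Add1,r1:6,r2:3,r3:5,r4:Mul1
cycle 3: issue ADD r2<-Add2 // r0:Add1,r1:6,r2:Add2,r3:5,r4:Mul1
cycle 4: stall // r0:Add1,r1:6,r2:Add2,r3:5,r4:Mul1
cycle 5: CDB Add1=5; issue ADD r3<-Add1 // r0:5,r1:6,r2:Add2,r3:Add1,r4:Mul1
cycle 6: CDB Add2=9; issue SUB r4<-Add2 // r0:5,r1:6,r2:9,r3:Add1,r4:Add2
cycle 7: CDB Mul1=24; stall // r0:5,r1:6,r2:9,r3:Add1,r4:Add2
cycle 8: CDB Add1=11; issue SUB r0<-Add1 // r0:Add1,r1:6,r2:9,r3:11,r4:Add2
cycle 9: stall // r0:Add1,r1:6,r2:9,r3:11,r4:Add2
cycle 10: CDB Add2=-19; issue SUB r0<-Add2 // r0:Add2,r1:6,r2:9,r3:11,r4:-19
cycle 11: CDB Add1=-2; issue ADD r1<-Add1 // r0:Add2,r1:Add1,r2:9,r3:11,r4:-19
cycle 12: stall // r0:Add2,r1:Add1,r2:9,r3:11,r4:-19
cycle 13: stall // r0:Add2,r1:Add1,r2:9,r3:11,r4:-19
cycle 14: CDB Add2=-8; issue SUB r4<-Add2 // r0:-8,r1:Add1,r2:9,r3:11,r4:Add2
cycle 15: - // r0:-8,r1:Add1,r2:9,r3:11,r4:Add2
cycle 16: - // r0:-8,r1:Add1,r2:9,r3:11,r4:Add2
cycle 17: CDB Add1=3 // r0:-8,r1:3,r2:9,r3:11,r4:Add2
cycle 18: - // r0:-8,r1:3,r2:9,r3:11,r4:Add2
cycle 19: - // r0:-8,r1:3,r2:9,r3:11,r4:Add2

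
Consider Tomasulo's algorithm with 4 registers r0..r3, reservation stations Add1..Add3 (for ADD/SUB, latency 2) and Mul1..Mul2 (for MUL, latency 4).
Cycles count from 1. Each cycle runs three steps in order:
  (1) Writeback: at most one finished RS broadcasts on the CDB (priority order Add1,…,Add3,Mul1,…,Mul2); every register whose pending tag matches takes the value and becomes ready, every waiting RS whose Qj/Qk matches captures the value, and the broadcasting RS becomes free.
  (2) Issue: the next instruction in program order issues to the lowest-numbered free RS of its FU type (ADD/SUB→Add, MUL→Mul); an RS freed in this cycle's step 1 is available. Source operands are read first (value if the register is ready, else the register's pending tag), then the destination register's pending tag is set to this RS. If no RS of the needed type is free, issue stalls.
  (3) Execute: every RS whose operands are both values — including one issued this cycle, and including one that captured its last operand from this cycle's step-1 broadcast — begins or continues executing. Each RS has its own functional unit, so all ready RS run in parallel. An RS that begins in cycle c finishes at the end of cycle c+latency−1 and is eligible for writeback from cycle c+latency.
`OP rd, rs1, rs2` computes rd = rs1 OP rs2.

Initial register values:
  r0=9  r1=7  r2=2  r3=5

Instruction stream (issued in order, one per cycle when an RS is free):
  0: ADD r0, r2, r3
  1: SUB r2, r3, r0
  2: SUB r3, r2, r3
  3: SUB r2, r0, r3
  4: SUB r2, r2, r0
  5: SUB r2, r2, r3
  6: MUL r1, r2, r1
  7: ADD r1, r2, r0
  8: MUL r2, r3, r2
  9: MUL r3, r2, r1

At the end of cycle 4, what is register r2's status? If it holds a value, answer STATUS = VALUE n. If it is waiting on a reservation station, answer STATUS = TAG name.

STATUS = TAG Add3

  c1: issue ADD r0<-Add1  regs: r0:Add1,r1:7,r2:2,r3:5
  c2: issue SUB r2<-Add2  regs: r0:Add1,r1:7,r2:Add2,r3:5
  c3: CDB Add1=7; issue SUB r3<-Add1  regs: r0:7,r1:7,r2:Add2,r3:Add1
  c4: issue SUB r2<-Add3  regs: r0:7,r1:7,r2:Add3,r3:Add1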